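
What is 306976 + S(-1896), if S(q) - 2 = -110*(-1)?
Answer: 307088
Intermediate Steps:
S(q) = 112 (S(q) = 2 - 110*(-1) = 2 + 110 = 112)
306976 + S(-1896) = 306976 + 112 = 307088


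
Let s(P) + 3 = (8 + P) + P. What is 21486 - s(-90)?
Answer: 21661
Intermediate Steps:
s(P) = 5 + 2*P (s(P) = -3 + ((8 + P) + P) = -3 + (8 + 2*P) = 5 + 2*P)
21486 - s(-90) = 21486 - (5 + 2*(-90)) = 21486 - (5 - 180) = 21486 - 1*(-175) = 21486 + 175 = 21661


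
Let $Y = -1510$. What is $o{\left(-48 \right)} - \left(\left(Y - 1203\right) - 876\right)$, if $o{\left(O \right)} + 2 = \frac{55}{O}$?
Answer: $\frac{172121}{48} \approx 3585.9$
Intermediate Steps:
$o{\left(O \right)} = -2 + \frac{55}{O}$
$o{\left(-48 \right)} - \left(\left(Y - 1203\right) - 876\right) = \left(-2 + \frac{55}{-48}\right) - \left(\left(-1510 - 1203\right) - 876\right) = \left(-2 + 55 \left(- \frac{1}{48}\right)\right) - \left(-2713 - 876\right) = \left(-2 - \frac{55}{48}\right) - -3589 = - \frac{151}{48} + 3589 = \frac{172121}{48}$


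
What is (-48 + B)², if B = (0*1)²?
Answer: 2304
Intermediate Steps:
B = 0 (B = 0² = 0)
(-48 + B)² = (-48 + 0)² = (-48)² = 2304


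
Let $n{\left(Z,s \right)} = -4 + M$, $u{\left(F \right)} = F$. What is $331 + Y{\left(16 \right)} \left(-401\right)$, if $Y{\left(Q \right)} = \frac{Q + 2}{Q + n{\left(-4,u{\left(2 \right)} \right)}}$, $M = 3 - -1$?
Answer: $- \frac{961}{8} \approx -120.13$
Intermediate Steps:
$M = 4$ ($M = 3 + 1 = 4$)
$n{\left(Z,s \right)} = 0$ ($n{\left(Z,s \right)} = -4 + 4 = 0$)
$Y{\left(Q \right)} = \frac{2 + Q}{Q}$ ($Y{\left(Q \right)} = \frac{Q + 2}{Q + 0} = \frac{2 + Q}{Q}$)
$331 + Y{\left(16 \right)} \left(-401\right) = 331 + \frac{2 + 16}{16} \left(-401\right) = 331 + \frac{1}{16} \cdot 18 \left(-401\right) = 331 + \frac{9}{8} \left(-401\right) = 331 - \frac{3609}{8} = - \frac{961}{8}$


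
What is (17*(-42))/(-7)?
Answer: 102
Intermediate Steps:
(17*(-42))/(-7) = -⅐*(-714) = 102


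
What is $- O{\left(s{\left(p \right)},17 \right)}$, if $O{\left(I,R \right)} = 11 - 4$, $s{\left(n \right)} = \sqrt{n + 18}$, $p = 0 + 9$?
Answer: $-7$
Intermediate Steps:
$p = 9$
$s{\left(n \right)} = \sqrt{18 + n}$
$O{\left(I,R \right)} = 7$ ($O{\left(I,R \right)} = 11 - 4 = 7$)
$- O{\left(s{\left(p \right)},17 \right)} = \left(-1\right) 7 = -7$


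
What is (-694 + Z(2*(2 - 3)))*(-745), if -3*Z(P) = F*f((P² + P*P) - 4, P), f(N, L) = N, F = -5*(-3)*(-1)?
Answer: 502130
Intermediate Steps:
F = -15 (F = 15*(-1) = -15)
Z(P) = -20 + 10*P² (Z(P) = -(-5)*((P² + P*P) - 4) = -(-5)*((P² + P²) - 4) = -(-5)*(2*P² - 4) = -(-5)*(-4 + 2*P²) = -(60 - 30*P²)/3 = -20 + 10*P²)
(-694 + Z(2*(2 - 3)))*(-745) = (-694 + (-20 + 10*(2*(2 - 3))²))*(-745) = (-694 + (-20 + 10*(2*(-1))²))*(-745) = (-694 + (-20 + 10*(-2)²))*(-745) = (-694 + (-20 + 10*4))*(-745) = (-694 + (-20 + 40))*(-745) = (-694 + 20)*(-745) = -674*(-745) = 502130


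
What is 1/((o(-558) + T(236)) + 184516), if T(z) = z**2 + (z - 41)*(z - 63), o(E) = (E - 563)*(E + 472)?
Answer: 1/370353 ≈ 2.7001e-6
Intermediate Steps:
o(E) = (-563 + E)*(472 + E)
T(z) = z**2 + (-63 + z)*(-41 + z) (T(z) = z**2 + (-41 + z)*(-63 + z) = z**2 + (-63 + z)*(-41 + z))
1/((o(-558) + T(236)) + 184516) = 1/(((-265736 + (-558)**2 - 91*(-558)) + (2583 - 104*236 + 2*236**2)) + 184516) = 1/(((-265736 + 311364 + 50778) + (2583 - 24544 + 2*55696)) + 184516) = 1/((96406 + (2583 - 24544 + 111392)) + 184516) = 1/((96406 + 89431) + 184516) = 1/(185837 + 184516) = 1/370353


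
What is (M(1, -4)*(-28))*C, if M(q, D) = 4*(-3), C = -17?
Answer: -5712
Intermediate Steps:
M(q, D) = -12
(M(1, -4)*(-28))*C = -12*(-28)*(-17) = 336*(-17) = -5712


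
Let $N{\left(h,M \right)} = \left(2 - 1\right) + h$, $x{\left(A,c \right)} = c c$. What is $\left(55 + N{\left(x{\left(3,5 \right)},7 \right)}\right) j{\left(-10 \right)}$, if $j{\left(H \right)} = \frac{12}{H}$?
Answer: $- \frac{486}{5} \approx -97.2$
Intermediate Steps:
$x{\left(A,c \right)} = c^{2}$
$N{\left(h,M \right)} = 1 + h$
$\left(55 + N{\left(x{\left(3,5 \right)},7 \right)}\right) j{\left(-10 \right)} = \left(55 + \left(1 + 5^{2}\right)\right) \frac{12}{-10} = \left(55 + \left(1 + 25\right)\right) 12 \left(- \frac{1}{10}\right) = \left(55 + 26\right) \left(- \frac{6}{5}\right) = 81 \left(- \frac{6}{5}\right) = - \frac{486}{5}$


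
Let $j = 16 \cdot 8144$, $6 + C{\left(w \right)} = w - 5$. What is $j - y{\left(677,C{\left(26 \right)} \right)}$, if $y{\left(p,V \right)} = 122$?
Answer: $130182$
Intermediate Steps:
$C{\left(w \right)} = -11 + w$ ($C{\left(w \right)} = -6 + \left(w - 5\right) = -6 + \left(-5 + w\right) = -11 + w$)
$j = 130304$
$j - y{\left(677,C{\left(26 \right)} \right)} = 130304 - 122 = 130182$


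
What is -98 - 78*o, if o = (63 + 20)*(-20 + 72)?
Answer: -336746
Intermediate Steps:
o = 4316 (o = 83*52 = 4316)
-98 - 78*o = -98 - 78*4316 = -98 - 336648 = -336746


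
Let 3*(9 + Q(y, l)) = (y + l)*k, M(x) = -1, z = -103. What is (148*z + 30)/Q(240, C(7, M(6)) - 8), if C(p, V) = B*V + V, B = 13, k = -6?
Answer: 15214/445 ≈ 34.189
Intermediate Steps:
C(p, V) = 14*V (C(p, V) = 13*V + V = 14*V)
Q(y, l) = -9 - 2*l - 2*y (Q(y, l) = -9 + ((y + l)*(-6))/3 = -9 + ((l + y)*(-6))/3 = -9 + (-6*l - 6*y)/3 = -9 + (-2*l - 2*y) = -9 - 2*l - 2*y)
(148*z + 30)/Q(240, C(7, M(6)) - 8) = (148*(-103) + 30)/(-9 - 2*(14*(-1) - 8) - 2*240) = (-15244 + 30)/(-9 - 2*(-14 - 8) - 480) = -15214/(-9 - 2*(-22) - 480) = -15214/(-9 + 44 - 480) = -15214/(-445) = -15214*(-1/445) = 15214/445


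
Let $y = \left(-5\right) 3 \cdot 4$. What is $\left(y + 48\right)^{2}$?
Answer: $144$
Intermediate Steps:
$y = -60$ ($y = \left(-15\right) 4 = -60$)
$\left(y + 48\right)^{2} = \left(-60 + 48\right)^{2} = \left(-12\right)^{2} = 144$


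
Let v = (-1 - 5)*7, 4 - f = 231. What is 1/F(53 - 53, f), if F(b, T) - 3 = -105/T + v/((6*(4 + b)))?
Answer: 908/1555 ≈ 0.58392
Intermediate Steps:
f = -227 (f = 4 - 1*231 = 4 - 231 = -227)
v = -42 (v = -6*7 = -42)
F(b, T) = 3 - 105/T - 42/(24 + 6*b) (F(b, T) = 3 + (-105/T - 42*1/(6*(4 + b))) = 3 + (-105/T - 42/(24 + 6*b)) = 3 - 105/T - 42/(24 + 6*b))
1/F(53 - 53, f) = 1/((-420 - 105*(53 - 53) + 5*(-227) + 3*(-227)*(53 - 53))/((-227)*(4 + (53 - 53)))) = 1/(-(-420 - 105*0 - 1135 + 3*(-227)*0)/(227*(4 + 0))) = 1/(-1/227*(-420 + 0 - 1135 + 0)/4) = 1/(-1/227*¼*(-1555)) = 1/(1555/908) = 908/1555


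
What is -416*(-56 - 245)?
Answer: 125216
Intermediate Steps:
-416*(-56 - 245) = -416*(-301) = 125216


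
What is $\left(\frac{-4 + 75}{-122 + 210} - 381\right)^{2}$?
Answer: $\frac{1119370849}{7744} \approx 1.4455 \cdot 10^{5}$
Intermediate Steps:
$\left(\frac{-4 + 75}{-122 + 210} - 381\right)^{2} = \left(\frac{71}{88} - 381\right)^{2} = \left(- \frac{33457}{88}\right)^{2} = \frac{1119370849}{7744}$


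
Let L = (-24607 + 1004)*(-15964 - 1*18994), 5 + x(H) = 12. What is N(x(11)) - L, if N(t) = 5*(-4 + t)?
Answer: -825113659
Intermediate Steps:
x(H) = 7 (x(H) = -5 + 12 = 7)
L = 825113674 (L = -23603*(-15964 - 18994) = -23603*(-34958) = 825113674)
N(t) = -20 + 5*t
N(x(11)) - L = (-20 + 5*7) - 1*825113674 = (-20 + 35) - 825113674 = 15 - 825113674 = -825113659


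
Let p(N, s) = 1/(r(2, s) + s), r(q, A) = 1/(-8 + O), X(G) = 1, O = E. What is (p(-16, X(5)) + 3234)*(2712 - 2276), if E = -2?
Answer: 12694576/9 ≈ 1.4105e+6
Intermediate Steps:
O = -2
r(q, A) = -1/10 (r(q, A) = 1/(-8 - 2) = 1/(-10) = -1/10)
p(N, s) = 1/(-1/10 + s)
(p(-16, X(5)) + 3234)*(2712 - 2276) = (10/(-1 + 10*1) + 3234)*(2712 - 2276) = (10/(-1 + 10) + 3234)*436 = (10/9 + 3234)*436 = (29116/9)*436 = 12694576/9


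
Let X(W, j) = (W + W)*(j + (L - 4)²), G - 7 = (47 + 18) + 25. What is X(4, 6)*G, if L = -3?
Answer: 42680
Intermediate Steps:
G = 97 (G = 7 + ((47 + 18) + 25) = 7 + (65 + 25) = 7 + 90 = 97)
X(W, j) = 2*W*(49 + j) (X(W, j) = (W + W)*(j + (-3 - 4)²) = (2*W)*(j + (-7)²) = (2*W)*(j + 49) = (2*W)*(49 + j) = 2*W*(49 + j))
X(4, 6)*G = (2*4*(49 + 6))*97 = (2*4*55)*97 = 440*97 = 42680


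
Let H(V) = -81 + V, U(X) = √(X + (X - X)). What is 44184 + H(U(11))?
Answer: 44103 + √11 ≈ 44106.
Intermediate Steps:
U(X) = √X (U(X) = √(X + 0) = √X)
44184 + H(U(11)) = 44184 + (-81 + √11) = 44103 + √11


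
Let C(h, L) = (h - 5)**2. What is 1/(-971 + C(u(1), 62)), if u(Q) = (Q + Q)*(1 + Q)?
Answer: -1/970 ≈ -0.0010309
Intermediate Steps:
u(Q) = 2*Q*(1 + Q) (u(Q) = (2*Q)*(1 + Q) = 2*Q*(1 + Q))
C(h, L) = (-5 + h)**2
1/(-971 + C(u(1), 62)) = 1/(-971 + (-5 + 2*1*(1 + 1))**2) = 1/(-971 + (-5 + 2*1*2)**2) = 1/(-971 + (-5 + 4)**2) = 1/(-971 + (-1)**2) = 1/(-971 + 1) = 1/(-970) = -1/970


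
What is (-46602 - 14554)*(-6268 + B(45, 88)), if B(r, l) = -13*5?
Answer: 387300948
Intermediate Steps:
B(r, l) = -65
(-46602 - 14554)*(-6268 + B(45, 88)) = (-46602 - 14554)*(-6268 - 65) = -61156*(-6333) = 387300948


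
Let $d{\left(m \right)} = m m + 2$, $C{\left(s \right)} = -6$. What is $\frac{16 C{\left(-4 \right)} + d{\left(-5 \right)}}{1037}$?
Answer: $- \frac{69}{1037} \approx -0.066538$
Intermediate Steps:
$d{\left(m \right)} = 2 + m^{2}$ ($d{\left(m \right)} = m^{2} + 2 = 2 + m^{2}$)
$\frac{16 C{\left(-4 \right)} + d{\left(-5 \right)}}{1037} = \frac{16 \left(-6\right) + \left(2 + \left(-5\right)^{2}\right)}{1037} = \left(-96 + \left(2 + 25\right)\right) \frac{1}{1037} = \left(-96 + 27\right) \frac{1}{1037} = \left(-69\right) \frac{1}{1037} = - \frac{69}{1037}$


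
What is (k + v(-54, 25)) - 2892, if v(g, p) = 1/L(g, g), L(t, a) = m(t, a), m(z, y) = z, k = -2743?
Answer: -304291/54 ≈ -5635.0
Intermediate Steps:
L(t, a) = t
v(g, p) = 1/g
(k + v(-54, 25)) - 2892 = (-2743 + 1/(-54)) - 2892 = (-2743 - 1/54) - 2892 = -148123/54 - 2892 = -304291/54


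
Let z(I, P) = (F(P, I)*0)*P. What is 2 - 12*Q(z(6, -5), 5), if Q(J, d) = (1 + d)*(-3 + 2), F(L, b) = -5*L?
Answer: 74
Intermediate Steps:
z(I, P) = 0 (z(I, P) = (-5*P*0)*P = 0*P = 0)
Q(J, d) = -1 - d (Q(J, d) = (1 + d)*(-1) = -1 - d)
2 - 12*Q(z(6, -5), 5) = 2 - 12*(-1 - 1*5) = 2 - 12*(-1 - 5) = 2 - 12*(-6) = 2 + 72 = 74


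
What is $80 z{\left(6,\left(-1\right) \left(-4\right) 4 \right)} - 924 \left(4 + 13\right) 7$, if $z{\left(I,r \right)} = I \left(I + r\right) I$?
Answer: $-46596$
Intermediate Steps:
$z{\left(I,r \right)} = I^{2} \left(I + r\right)$
$80 z{\left(6,\left(-1\right) \left(-4\right) 4 \right)} - 924 \left(4 + 13\right) 7 = 80 \cdot 6^{2} \left(6 + \left(-1\right) \left(-4\right) 4\right) - 924 \left(4 + 13\right) 7 = 80 \cdot 36 \left(6 + 4 \cdot 4\right) - 924 \cdot 17 \cdot 7 = 80 \cdot 36 \left(6 + 16\right) - 109956 = 80 \cdot 36 \cdot 22 - 109956 = 80 \cdot 792 - 109956 = 63360 - 109956 = -46596$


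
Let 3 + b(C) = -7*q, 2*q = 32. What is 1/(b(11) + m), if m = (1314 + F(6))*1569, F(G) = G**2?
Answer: 1/2118035 ≈ 4.7214e-7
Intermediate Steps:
q = 16 (q = (1/2)*32 = 16)
b(C) = -115 (b(C) = -3 - 7*16 = -3 - 112 = -115)
m = 2118150 (m = (1314 + 6**2)*1569 = (1314 + 36)*1569 = 1350*1569 = 2118150)
1/(b(11) + m) = 1/(-115 + 2118150) = 1/2118035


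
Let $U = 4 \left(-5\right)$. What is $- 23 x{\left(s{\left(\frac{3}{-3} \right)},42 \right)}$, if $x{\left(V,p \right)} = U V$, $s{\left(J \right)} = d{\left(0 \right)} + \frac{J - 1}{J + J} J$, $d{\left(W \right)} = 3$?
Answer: $920$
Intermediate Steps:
$s{\left(J \right)} = \frac{5}{2} + \frac{J}{2}$ ($s{\left(J \right)} = 3 + \frac{J - 1}{J + J} J = 3 + \frac{-1 + J}{2 J} J = 3 + \left(- \frac{1}{2} + \frac{J}{2}\right) = \frac{5}{2} + \frac{J}{2}$)
$U = -20$
$x{\left(V,p \right)} = - 20 V$
$- 23 x{\left(s{\left(\frac{3}{-3} \right)},42 \right)} = - 23 \left(- 20 \left(\frac{5}{2} + \frac{3 \frac{1}{-3}}{2}\right)\right) = - 23 \left(- 20 \left(\frac{5}{2} + \frac{3 \left(- \frac{1}{3}\right)}{2}\right)\right) = - 23 \left(- 20 \left(\frac{5}{2} + \frac{1}{2} \left(-1\right)\right)\right) = - 23 \left(- 20 \left(\frac{5}{2} - \frac{1}{2}\right)\right) = - 23 \left(\left(-20\right) 2\right) = \left(-23\right) \left(-40\right) = 920$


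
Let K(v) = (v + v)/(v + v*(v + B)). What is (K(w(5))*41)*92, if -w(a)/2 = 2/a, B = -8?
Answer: -37720/39 ≈ -967.18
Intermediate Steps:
w(a) = -4/a
K(v) = 2*v/(v + v*(-8 + v)) (K(v) = (v + v)/(v + v*(v - 8)) = (2*v)/(v + v*(-8 + v)) = 2*v/(v + v*(-8 + v)))
(K(w(5))*41)*92 = ((2/(-7 - 4/5))*41)*92 = ((2/(-7 - 4*⅕))*41)*92 = ((2/(-7 - ⅘))*41)*92 = ((2/(-39/5))*41)*92 = ((2*(-5/39))*41)*92 = -10/39*41*92 = -410/39*92 = -37720/39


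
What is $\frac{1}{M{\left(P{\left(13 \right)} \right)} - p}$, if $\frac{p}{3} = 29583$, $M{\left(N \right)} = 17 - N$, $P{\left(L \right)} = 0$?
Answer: $- \frac{1}{88732} \approx -1.127 \cdot 10^{-5}$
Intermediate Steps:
$p = 88749$ ($p = 3 \cdot 29583 = 88749$)
$\frac{1}{M{\left(P{\left(13 \right)} \right)} - p} = \frac{1}{\left(17 - 0\right) - 88749} = \frac{1}{\left(17 + 0\right) - 88749} = \frac{1}{17 - 88749} = \frac{1}{-88732} = - \frac{1}{88732}$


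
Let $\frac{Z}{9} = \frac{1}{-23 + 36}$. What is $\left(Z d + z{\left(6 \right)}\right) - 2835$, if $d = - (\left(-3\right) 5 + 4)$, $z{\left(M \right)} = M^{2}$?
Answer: $- \frac{36288}{13} \approx -2791.4$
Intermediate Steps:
$Z = \frac{9}{13}$ ($Z = \frac{9}{-23 + 36} = \frac{9}{13} \approx 0.69231$)
$d = 11$ ($d = - (-15 + 4) = \left(-1\right) \left(-11\right) = 11$)
$\left(Z d + z{\left(6 \right)}\right) - 2835 = \left(\frac{9}{13} \cdot 11 + 6^{2}\right) - 2835 = \left(\frac{99}{13} + 36\right) - 2835 = \frac{567}{13} - 2835 = - \frac{36288}{13}$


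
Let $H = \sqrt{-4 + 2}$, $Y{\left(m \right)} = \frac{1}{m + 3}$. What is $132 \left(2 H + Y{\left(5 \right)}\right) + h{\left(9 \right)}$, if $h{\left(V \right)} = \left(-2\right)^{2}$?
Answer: $\frac{41}{2} + 264 i \sqrt{2} \approx 20.5 + 373.35 i$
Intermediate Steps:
$Y{\left(m \right)} = \frac{1}{3 + m}$
$h{\left(V \right)} = 4$
$H = i \sqrt{2}$ ($H = \sqrt{-2} = i \sqrt{2} \approx 1.4142 i$)
$132 \left(2 H + Y{\left(5 \right)}\right) + h{\left(9 \right)} = 132 \left(2 i \sqrt{2} + \frac{1}{3 + 5}\right) + 4 = 132 \left(2 i \sqrt{2} + \frac{1}{8}\right) + 4 = 132 \left(\frac{1}{8} + 2 i \sqrt{2}\right) + 4 = \left(\frac{33}{2} + 264 i \sqrt{2}\right) + 4 = \frac{41}{2} + 264 i \sqrt{2}$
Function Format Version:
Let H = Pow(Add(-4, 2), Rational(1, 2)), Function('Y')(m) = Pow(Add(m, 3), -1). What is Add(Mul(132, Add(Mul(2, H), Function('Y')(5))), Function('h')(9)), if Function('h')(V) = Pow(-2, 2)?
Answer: Add(Rational(41, 2), Mul(264, I, Pow(2, Rational(1, 2)))) ≈ Add(20.500, Mul(373.35, I))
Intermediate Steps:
Function('Y')(m) = Pow(Add(3, m), -1)
Function('h')(V) = 4
H = Mul(I, Pow(2, Rational(1, 2))) (H = Pow(-2, Rational(1, 2)) = Mul(I, Pow(2, Rational(1, 2))) ≈ Mul(1.4142, I))
Add(Mul(132, Add(Mul(2, H), Function('Y')(5))), Function('h')(9)) = Add(Mul(132, Add(Mul(2, Mul(I, Pow(2, Rational(1, 2)))), Pow(Add(3, 5), -1))), 4) = Add(Mul(132, Add(Mul(2, I, Pow(2, Rational(1, 2))), Pow(8, -1))), 4) = Add(Mul(132, Add(Mul(2, I, Pow(2, Rational(1, 2))), Rational(1, 8))), 4) = Add(Mul(132, Add(Rational(1, 8), Mul(2, I, Pow(2, Rational(1, 2))))), 4) = Add(Add(Rational(33, 2), Mul(264, I, Pow(2, Rational(1, 2)))), 4) = Add(Rational(41, 2), Mul(264, I, Pow(2, Rational(1, 2))))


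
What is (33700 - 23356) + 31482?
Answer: 41826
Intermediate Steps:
(33700 - 23356) + 31482 = 10344 + 31482 = 41826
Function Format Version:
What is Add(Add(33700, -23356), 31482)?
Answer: 41826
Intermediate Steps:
Add(Add(33700, -23356), 31482) = Add(10344, 31482) = 41826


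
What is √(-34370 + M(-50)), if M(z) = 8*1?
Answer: 3*I*√3818 ≈ 185.37*I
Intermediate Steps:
M(z) = 8
√(-34370 + M(-50)) = √(-34370 + 8) = √(-34362) = 3*I*√3818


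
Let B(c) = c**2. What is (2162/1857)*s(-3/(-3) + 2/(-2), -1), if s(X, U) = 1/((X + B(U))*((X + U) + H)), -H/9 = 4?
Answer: -2162/68709 ≈ -0.031466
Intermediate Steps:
H = -36 (H = -9*4 = -36)
s(X, U) = 1/((X + U**2)*(-36 + U + X)) (s(X, U) = 1/((X + U**2)*((X + U) - 36)) = 1/((X + U**2)*((U + X) - 36)) = 1/((X + U**2)*(-36 + U + X)))
(2162/1857)*s(-3/(-3) + 2/(-2), -1) = (2162/1857)/((-1)**3 + (-3/(-3) + 2/(-2))**2 - 36*(-3/(-3) + 2/(-2)) - 36*(-1)**2 - (-3/(-3) + 2/(-2)) + (-3/(-3) + 2/(-2))*(-1)**2) = (2162*(1/1857))/(-1 + (-3*(-1/3) + 2*(-1/2))**2 - 36*(-3*(-1/3) + 2*(-1/2)) - 36*1 - (-3*(-1/3) + 2*(-1/2)) + (-3*(-1/3) + 2*(-1/2))*1) = 2162/(1857*(-1 + (1 - 1)**2 - 36*(1 - 1) - 36 - (1 - 1) + (1 - 1)*1)) = 2162/(1857*(-1 + 0**2 - 36*0 - 36 - 1*0 + 0*1)) = 2162/(1857*(-1 + 0 + 0 - 36 + 0 + 0)) = (2162/1857)/(-37) = (2162/1857)*(-1/37) = -2162/68709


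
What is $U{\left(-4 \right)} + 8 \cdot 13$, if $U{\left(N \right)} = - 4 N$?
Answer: $120$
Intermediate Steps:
$U{\left(-4 \right)} + 8 \cdot 13 = \left(-4\right) \left(-4\right) + 8 \cdot 13 = 16 + 104 = 120$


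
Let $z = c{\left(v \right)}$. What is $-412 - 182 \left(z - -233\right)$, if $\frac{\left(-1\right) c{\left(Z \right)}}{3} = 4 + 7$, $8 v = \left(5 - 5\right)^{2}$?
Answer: $-36812$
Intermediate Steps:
$v = 0$ ($v = \frac{\left(5 - 5\right)^{2}}{8} = \frac{0^{2}}{8} = \frac{1}{8} \cdot 0 = 0$)
$c{\left(Z \right)} = -33$ ($c{\left(Z \right)} = - 3 \left(4 + 7\right) = \left(-3\right) 11 = -33$)
$z = -33$
$-412 - 182 \left(z - -233\right) = -412 - 182 \left(-33 - -233\right) = -412 - 182 \left(-33 + 233\right) = -412 - 36400 = -36812$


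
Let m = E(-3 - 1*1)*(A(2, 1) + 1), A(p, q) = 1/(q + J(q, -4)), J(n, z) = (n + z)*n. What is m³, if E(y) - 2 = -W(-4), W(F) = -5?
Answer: 343/8 ≈ 42.875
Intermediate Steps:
J(n, z) = n*(n + z)
A(p, q) = 1/(q + q*(-4 + q)) (A(p, q) = 1/(q + q*(q - 4)) = 1/(q + q*(-4 + q)))
E(y) = 7 (E(y) = 2 - 1*(-5) = 2 + 5 = 7)
m = 7/2 (m = 7*(1/(1*(-3 + 1)) + 1) = 7*(1/(-2) + 1) = 7*(1*(-½) + 1) = 7*(-½ + 1) = 7*(½) = 7/2 ≈ 3.5000)
m³ = (7/2)³ = 343/8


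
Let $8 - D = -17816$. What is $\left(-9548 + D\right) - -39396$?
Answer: $47672$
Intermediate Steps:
$D = 17824$ ($D = 8 - -17816 = 8 + 17816 = 17824$)
$\left(-9548 + D\right) - -39396 = \left(-9548 + 17824\right) - -39396 = 8276 + 39396 = 47672$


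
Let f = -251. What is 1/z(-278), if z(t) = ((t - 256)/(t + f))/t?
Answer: -73531/267 ≈ -275.40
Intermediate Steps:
z(t) = (-256 + t)/(t*(-251 + t)) (z(t) = ((t - 256)/(t - 251))/t = ((-256 + t)/(-251 + t))/t = (-256 + t)/(t*(-251 + t)))
1/z(-278) = 1/((-256 - 278)/((-278)*(-251 - 278))) = 1/(-1/278*(-534)/(-529)) = 1/(-1/278*(-1/529)*(-534)) = 1/(-267/73531) = -73531/267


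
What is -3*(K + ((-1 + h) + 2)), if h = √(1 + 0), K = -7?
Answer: 15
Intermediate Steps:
h = 1 (h = √1 = 1)
-3*(K + ((-1 + h) + 2)) = -3*(-7 + ((-1 + 1) + 2)) = -3*(-7 + (0 + 2)) = -3*(-7 + 2) = -3*(-5) = 15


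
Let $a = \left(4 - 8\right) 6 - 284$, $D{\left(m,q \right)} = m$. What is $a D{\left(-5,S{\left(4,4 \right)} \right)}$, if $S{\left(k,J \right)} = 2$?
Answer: $1540$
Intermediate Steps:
$a = -308$ ($a = \left(-4\right) 6 - 284 = -24 - 284 = -308$)
$a D{\left(-5,S{\left(4,4 \right)} \right)} = \left(-308\right) \left(-5\right) = 1540$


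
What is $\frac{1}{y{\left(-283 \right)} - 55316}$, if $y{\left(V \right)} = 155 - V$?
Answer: $- \frac{1}{54878} \approx -1.8222 \cdot 10^{-5}$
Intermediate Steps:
$\frac{1}{y{\left(-283 \right)} - 55316} = \frac{1}{\left(155 - -283\right) - 55316} = \frac{1}{\left(155 + 283\right) - 55316} = \frac{1}{438 - 55316} = \frac{1}{-54878} = - \frac{1}{54878}$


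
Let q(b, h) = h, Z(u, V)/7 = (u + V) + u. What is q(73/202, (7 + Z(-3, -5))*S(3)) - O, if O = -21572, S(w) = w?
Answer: 21362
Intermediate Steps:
Z(u, V) = 7*V + 14*u (Z(u, V) = 7*((u + V) + u) = 7*((V + u) + u) = 7*(V + 2*u) = 7*V + 14*u)
q(73/202, (7 + Z(-3, -5))*S(3)) - O = (7 + (7*(-5) + 14*(-3)))*3 - 1*(-21572) = (7 + (-35 - 42))*3 + 21572 = (7 - 77)*3 + 21572 = -70*3 + 21572 = -210 + 21572 = 21362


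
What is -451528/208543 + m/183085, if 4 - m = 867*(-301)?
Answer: -28244328627/38181095155 ≈ -0.73975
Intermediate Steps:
m = 260971 (m = 4 - 867*(-301) = 4 - 1*(-260967) = 4 + 260967 = 260971)
-451528/208543 + m/183085 = -451528/208543 + 260971/183085 = -28244328627/38181095155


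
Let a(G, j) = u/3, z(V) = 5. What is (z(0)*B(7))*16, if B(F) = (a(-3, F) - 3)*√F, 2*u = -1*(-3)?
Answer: -200*√7 ≈ -529.15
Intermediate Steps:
u = 3/2 (u = (-1*(-3))/2 = (½)*3 = 3/2 ≈ 1.5000)
a(G, j) = ½ (a(G, j) = (3/2)/3 = (3/2)*(⅓) = ½)
B(F) = -5*√F/2 (B(F) = (½ - 3)*√F = -5*√F/2)
(z(0)*B(7))*16 = (5*(-5*√7/2))*16 = -25*√7/2*16 = -200*√7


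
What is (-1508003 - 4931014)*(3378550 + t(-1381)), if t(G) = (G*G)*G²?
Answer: -23420420559624563007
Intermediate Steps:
t(G) = G⁴ (t(G) = G²*G² = G⁴)
(-1508003 - 4931014)*(3378550 + t(-1381)) = (-1508003 - 4931014)*(3378550 + (-1381)⁴) = -6439017*(3378550 + 3637263079921) = -6439017*3637266458471 = -23420420559624563007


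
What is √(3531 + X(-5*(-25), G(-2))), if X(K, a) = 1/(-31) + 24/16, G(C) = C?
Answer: √13578806/62 ≈ 59.435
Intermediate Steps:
X(K, a) = 91/62 (X(K, a) = 1*(-1/31) + 24*(1/16) = -1/31 + 3/2 = 91/62)
√(3531 + X(-5*(-25), G(-2))) = √(3531 + 91/62) = √(219013/62) = √13578806/62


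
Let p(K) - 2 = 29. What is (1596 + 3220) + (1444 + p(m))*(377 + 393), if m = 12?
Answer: 1140566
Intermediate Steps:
p(K) = 31 (p(K) = 2 + 29 = 31)
(1596 + 3220) + (1444 + p(m))*(377 + 393) = (1596 + 3220) + (1444 + 31)*(377 + 393) = 4816 + 1475*770 = 4816 + 1135750 = 1140566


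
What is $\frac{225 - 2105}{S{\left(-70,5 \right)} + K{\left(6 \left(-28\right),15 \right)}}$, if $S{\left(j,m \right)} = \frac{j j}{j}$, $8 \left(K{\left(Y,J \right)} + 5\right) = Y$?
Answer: $\frac{235}{12} \approx 19.583$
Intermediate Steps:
$K{\left(Y,J \right)} = -5 + \frac{Y}{8}$
$S{\left(j,m \right)} = j$ ($S{\left(j,m \right)} = \frac{j^{2}}{j} = j$)
$\frac{225 - 2105}{S{\left(-70,5 \right)} + K{\left(6 \left(-28\right),15 \right)}} = \frac{225 - 2105}{-70 + \left(-5 + \frac{6 \left(-28\right)}{8}\right)} = - \frac{1880}{-70 + \left(-5 + \frac{1}{8} \left(-168\right)\right)} = - \frac{1880}{-70 - 26} = - \frac{1880}{-96} = \left(-1880\right) \left(- \frac{1}{96}\right) = \frac{235}{12}$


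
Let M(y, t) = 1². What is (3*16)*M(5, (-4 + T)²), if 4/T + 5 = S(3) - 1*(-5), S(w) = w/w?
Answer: 48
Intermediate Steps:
S(w) = 1
T = 4 (T = 4/(-5 + (1 - 1*(-5))) = 4/(-5 + (1 + 5)) = 4/(-5 + 6) = 4/1 = 4*1 = 4)
M(y, t) = 1
(3*16)*M(5, (-4 + T)²) = (3*16)*1 = 48*1 = 48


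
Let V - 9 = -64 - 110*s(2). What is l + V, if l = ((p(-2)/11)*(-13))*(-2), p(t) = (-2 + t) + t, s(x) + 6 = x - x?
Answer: 6499/11 ≈ 590.82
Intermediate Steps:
s(x) = -6 (s(x) = -6 + (x - x) = -6 + 0 = -6)
V = 605 (V = 9 + (-64 - 110*(-6)) = 9 + (-64 + 660) = 9 + 596 = 605)
p(t) = -2 + 2*t
l = -156/11 (l = (((-2 + 2*(-2))/11)*(-13))*(-2) = (((-2 - 4)*(1/11))*(-13))*(-2) = (-6*1/11*(-13))*(-2) = -6/11*(-13)*(-2) = (78/11)*(-2) = -156/11 ≈ -14.182)
l + V = -156/11 + 605 = 6499/11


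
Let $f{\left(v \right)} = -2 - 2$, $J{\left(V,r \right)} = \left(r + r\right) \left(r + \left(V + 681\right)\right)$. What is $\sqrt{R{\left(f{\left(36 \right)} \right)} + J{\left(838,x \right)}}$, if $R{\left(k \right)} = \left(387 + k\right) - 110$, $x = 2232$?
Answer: $\sqrt{16744737} \approx 4092.0$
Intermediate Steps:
$J{\left(V,r \right)} = 2 r \left(681 + V + r\right)$ ($J{\left(V,r \right)} = 2 r \left(r + \left(681 + V\right)\right) = 2 r \left(681 + V + r\right)$)
$f{\left(v \right)} = -4$ ($f{\left(v \right)} = -2 - 2 = -4$)
$R{\left(k \right)} = 277 + k$
$\sqrt{R{\left(f{\left(36 \right)} \right)} + J{\left(838,x \right)}} = \sqrt{\left(277 - 4\right) + 2 \cdot 2232 \left(681 + 838 + 2232\right)} = \sqrt{273 + 2 \cdot 2232 \cdot 3751} = \sqrt{273 + 16744464} = \sqrt{16744737}$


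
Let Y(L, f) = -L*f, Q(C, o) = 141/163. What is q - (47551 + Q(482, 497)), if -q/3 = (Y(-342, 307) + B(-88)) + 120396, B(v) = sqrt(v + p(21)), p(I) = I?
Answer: -117966664/163 - 3*I*sqrt(67) ≈ -7.2372e+5 - 24.556*I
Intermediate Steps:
Q(C, o) = 141/163 (Q(C, o) = 141*(1/163) = 141/163)
B(v) = sqrt(21 + v) (B(v) = sqrt(v + 21) = sqrt(21 + v))
Y(L, f) = -L*f
q = -676170 - 3*I*sqrt(67) (q = -3*((-1*(-342)*307 + sqrt(21 - 88)) + 120396) = -3*((104994 + sqrt(-67)) + 120396) = -3*((104994 + I*sqrt(67)) + 120396) = -3*(225390 + I*sqrt(67)) = -676170 - 3*I*sqrt(67) ≈ -6.7617e+5 - 24.556*I)
q - (47551 + Q(482, 497)) = (-676170 - 3*I*sqrt(67)) - (47551 + 141/163) = (-676170 - 3*I*sqrt(67)) - 1*7750954/163 = (-676170 - 3*I*sqrt(67)) - 7750954/163 = -117966664/163 - 3*I*sqrt(67)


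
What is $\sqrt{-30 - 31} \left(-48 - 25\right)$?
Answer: $- 73 i \sqrt{61} \approx - 570.15 i$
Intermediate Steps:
$\sqrt{-30 - 31} \left(-48 - 25\right) = \sqrt{-61} \left(-73\right) = i \sqrt{61} \left(-73\right) = - 73 i \sqrt{61}$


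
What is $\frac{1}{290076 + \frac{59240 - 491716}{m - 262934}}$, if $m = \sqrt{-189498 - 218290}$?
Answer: $\frac{2506803728913941}{727167721655456079386} - \frac{108119 i \sqrt{101947}}{727167721655456079386} \approx 3.4474 \cdot 10^{-6} - 4.7474 \cdot 10^{-14} i$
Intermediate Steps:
$m = 2 i \sqrt{101947}$ ($m = \sqrt{-407788} = 2 i \sqrt{101947} \approx 638.58 i$)
$\frac{1}{290076 + \frac{59240 - 491716}{m - 262934}} = \frac{1}{290076 + \frac{59240 - 491716}{2 i \sqrt{101947} - 262934}} = \frac{1}{290076 - \frac{432476}{-262934 + 2 i \sqrt{101947}}}$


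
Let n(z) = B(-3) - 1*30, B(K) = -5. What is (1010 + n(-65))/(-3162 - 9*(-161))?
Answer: -325/571 ≈ -0.56918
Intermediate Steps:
n(z) = -35 (n(z) = -5 - 1*30 = -5 - 30 = -35)
(1010 + n(-65))/(-3162 - 9*(-161)) = (1010 - 35)/(-3162 - 9*(-161)) = 975/(-3162 + 1449) = 975/(-1713) = 975*(-1/1713) = -325/571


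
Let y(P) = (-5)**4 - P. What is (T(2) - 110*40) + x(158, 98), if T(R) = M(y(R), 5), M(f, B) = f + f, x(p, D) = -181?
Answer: -3335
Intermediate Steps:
y(P) = 625 - P
M(f, B) = 2*f
T(R) = 1250 - 2*R (T(R) = 2*(625 - R) = 1250 - 2*R)
(T(2) - 110*40) + x(158, 98) = ((1250 - 2*2) - 110*40) - 181 = ((1250 - 4) - 4400) - 181 = (1246 - 4400) - 181 = -3154 - 181 = -3335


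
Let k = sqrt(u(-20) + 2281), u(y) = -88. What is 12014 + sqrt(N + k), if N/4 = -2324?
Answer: 12014 + sqrt(-9296 + sqrt(2193)) ≈ 12014.0 + 96.173*I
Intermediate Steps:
N = -9296 (N = 4*(-2324) = -9296)
k = sqrt(2193) (k = sqrt(-88 + 2281) = sqrt(2193) ≈ 46.829)
12014 + sqrt(N + k) = 12014 + sqrt(-9296 + sqrt(2193))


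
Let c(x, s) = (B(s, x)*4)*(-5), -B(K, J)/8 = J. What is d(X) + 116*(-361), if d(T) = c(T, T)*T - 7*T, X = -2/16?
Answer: -334981/8 ≈ -41873.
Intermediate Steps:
B(K, J) = -8*J
c(x, s) = 160*x (c(x, s) = (-8*x*4)*(-5) = -32*x*(-5) = 160*x)
X = -1/8 (X = -2*1/16 = -1/8 ≈ -0.12500)
d(T) = -7*T + 160*T**2 (d(T) = (160*T)*T - 7*T = 160*T**2 - 7*T = -7*T + 160*T**2)
d(X) + 116*(-361) = -(-7 + 160*(-1/8))/8 + 116*(-361) = -(-7 - 20)/8 - 41876 = -1/8*(-27) - 41876 = 27/8 - 41876 = -334981/8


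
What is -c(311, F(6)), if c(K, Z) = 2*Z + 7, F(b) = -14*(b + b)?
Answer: 329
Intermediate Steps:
F(b) = -28*b
c(K, Z) = 7 + 2*Z
-c(311, F(6)) = -(7 + 2*(-28*6)) = -(7 + 2*(-168)) = -(7 - 336) = -1*(-329) = 329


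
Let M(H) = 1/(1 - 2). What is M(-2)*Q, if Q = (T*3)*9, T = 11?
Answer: -297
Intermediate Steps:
M(H) = -1 (M(H) = 1/(-1) = -1)
Q = 297 (Q = (11*3)*9 = 33*9 = 297)
M(-2)*Q = -1*297 = -297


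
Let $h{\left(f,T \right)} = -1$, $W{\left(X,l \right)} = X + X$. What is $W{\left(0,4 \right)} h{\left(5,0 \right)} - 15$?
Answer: $-15$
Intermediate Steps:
$W{\left(X,l \right)} = 2 X$
$W{\left(0,4 \right)} h{\left(5,0 \right)} - 15 = 2 \cdot 0 \left(-1\right) - 15 = 0 \left(-1\right) - 15 = 0 - 15 = -15$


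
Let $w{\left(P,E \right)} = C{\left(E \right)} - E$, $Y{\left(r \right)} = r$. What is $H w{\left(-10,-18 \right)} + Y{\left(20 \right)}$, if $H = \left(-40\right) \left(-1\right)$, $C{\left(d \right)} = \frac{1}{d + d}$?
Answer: $\frac{6650}{9} \approx 738.89$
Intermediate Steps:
$C{\left(d \right)} = \frac{1}{2 d}$
$w{\left(P,E \right)} = \frac{1}{2 E} - E$
$H = 40$
$H w{\left(-10,-18 \right)} + Y{\left(20 \right)} = 40 \left(\frac{1}{2 \left(-18\right)} - -18\right) + 20 = 40 \left(\frac{1}{2} \left(- \frac{1}{18}\right) + 18\right) + 20 = 40 \left(- \frac{1}{36} + 18\right) + 20 = 40 \cdot \frac{647}{36} + 20 = \frac{6470}{9} + 20 = \frac{6650}{9}$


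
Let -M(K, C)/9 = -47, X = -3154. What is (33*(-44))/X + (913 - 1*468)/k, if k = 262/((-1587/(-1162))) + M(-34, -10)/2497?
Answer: 3333301679829/1199888787113 ≈ 2.7780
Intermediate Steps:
M(K, C) = 423 (M(K, C) = -9*(-47) = 423)
k = 760867969/3962739 (k = 262/((-1587/(-1162))) + 423/2497 = 262/((-1587*(-1/1162))) + 423*(1/2497) = 262/(1587/1162) + 423/2497 = 262*(1162/1587) + 423/2497 = 304444/1587 + 423/2497 = 760867969/3962739 ≈ 192.01)
(33*(-44))/X + (913 - 1*468)/k = (33*(-44))/(-3154) + (913 - 1*468)/(760867969/3962739) = -1452*(-1/3154) + (913 - 468)*(3962739/760867969) = 726/1577 + 445*(3962739/760867969) = 726/1577 + 1763418855/760867969 = 3333301679829/1199888787113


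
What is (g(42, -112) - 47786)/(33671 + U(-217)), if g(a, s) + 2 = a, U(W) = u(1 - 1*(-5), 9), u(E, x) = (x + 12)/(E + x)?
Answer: -119365/84181 ≈ -1.4180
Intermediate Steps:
u(E, x) = (12 + x)/(E + x)
U(W) = 7/5 (U(W) = (12 + 9)/((1 - 1*(-5)) + 9) = 21/((1 + 5) + 9) = 21/(6 + 9) = 21/15 = (1/15)*21 = 7/5)
g(a, s) = -2 + a
(g(42, -112) - 47786)/(33671 + U(-217)) = ((-2 + 42) - 47786)/(33671 + 7/5) = (40 - 47786)/(168362/5) = -47746*5/168362 = -119365/84181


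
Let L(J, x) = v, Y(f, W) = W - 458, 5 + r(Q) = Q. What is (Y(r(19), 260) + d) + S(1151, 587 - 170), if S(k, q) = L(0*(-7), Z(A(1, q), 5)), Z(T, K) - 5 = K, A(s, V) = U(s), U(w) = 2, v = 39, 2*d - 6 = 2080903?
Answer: 2080591/2 ≈ 1.0403e+6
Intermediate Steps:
d = 2080909/2 (d = 3 + (½)*2080903 = 3 + 2080903/2 = 2080909/2 ≈ 1.0405e+6)
A(s, V) = 2
r(Q) = -5 + Q
Z(T, K) = 5 + K
Y(f, W) = -458 + W
L(J, x) = 39
S(k, q) = 39
(Y(r(19), 260) + d) + S(1151, 587 - 170) = ((-458 + 260) + 2080909/2) + 39 = (-198 + 2080909/2) + 39 = 2080513/2 + 39 = 2080591/2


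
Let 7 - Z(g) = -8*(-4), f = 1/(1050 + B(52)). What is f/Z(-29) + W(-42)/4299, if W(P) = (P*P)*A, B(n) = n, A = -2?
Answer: -32400233/39479150 ≈ -0.82069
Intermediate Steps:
f = 1/1102 (f = 1/(1050 + 52) = 1/1102 ≈ 0.00090744)
W(P) = -2*P² (W(P) = (P*P)*(-2) = P²*(-2) = -2*P²)
Z(g) = -25 (Z(g) = 7 - (-8)*(-4) = 7 - 1*32 = 7 - 32 = -25)
f/Z(-29) + W(-42)/4299 = (1/1102)/(-25) - 2*(-42)²/4299 = (1/1102)*(-1/25) - 2*1764*(1/4299) = -1/27550 - 3528*1/4299 = -1/27550 - 1176/1433 = -32400233/39479150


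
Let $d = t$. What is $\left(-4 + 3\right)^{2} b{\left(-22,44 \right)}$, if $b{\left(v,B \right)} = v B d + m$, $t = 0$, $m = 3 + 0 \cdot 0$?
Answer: $3$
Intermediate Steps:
$m = 3$ ($m = 3 + 0 = 3$)
$d = 0$
$b{\left(v,B \right)} = 3$ ($b{\left(v,B \right)} = v B 0 + 3 = B v 0 + 3 = 0 + 3 = 3$)
$\left(-4 + 3\right)^{2} b{\left(-22,44 \right)} = \left(-4 + 3\right)^{2} \cdot 3 = \left(-1\right)^{2} \cdot 3 = 1 \cdot 3 = 3$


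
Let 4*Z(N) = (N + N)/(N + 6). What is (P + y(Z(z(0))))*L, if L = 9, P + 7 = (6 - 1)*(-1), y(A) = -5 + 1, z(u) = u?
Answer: -144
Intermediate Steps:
Z(N) = N/(2*(6 + N)) (Z(N) = ((N + N)/(N + 6))/4 = ((2*N)/(6 + N))/4 = (2*N/(6 + N))/4 = N/(2*(6 + N)))
y(A) = -4
P = -12 (P = -7 + (6 - 1)*(-1) = -7 + 5*(-1) = -7 - 5 = -12)
(P + y(Z(z(0))))*L = (-12 - 4)*9 = -16*9 = -144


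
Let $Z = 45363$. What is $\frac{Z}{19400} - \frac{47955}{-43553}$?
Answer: $\frac{29958987}{8710600} \approx 3.4394$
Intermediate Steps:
$\frac{Z}{19400} - \frac{47955}{-43553} = \frac{45363}{19400} - \frac{47955}{-43553} = 45363 \cdot \frac{1}{19400} - - \frac{47955}{43553} = \frac{45363}{19400} + \frac{47955}{43553} = \frac{29958987}{8710600}$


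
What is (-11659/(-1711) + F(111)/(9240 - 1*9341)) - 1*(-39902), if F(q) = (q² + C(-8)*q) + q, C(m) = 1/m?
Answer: 55003477353/1382488 ≈ 39786.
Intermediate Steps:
F(q) = q² + 7*q/8 (F(q) = (q² + q/(-8)) + q = (q² - q/8) + q = q² + 7*q/8)
(-11659/(-1711) + F(111)/(9240 - 1*9341)) - 1*(-39902) = (-11659/(-1711) + ((⅛)*111*(7 + 8*111))/(9240 - 1*9341)) - 1*(-39902) = (-11659*(-1/1711) + ((⅛)*111*(7 + 888))/(9240 - 9341)) + 39902 = (11659/1711 + ((⅛)*111*895)/(-101)) + 39902 = (11659/1711 + (99345/8)*(-1/101)) + 39902 = (11659/1711 - 99345/808) + 39902 = -160558823/1382488 + 39902 = 55003477353/1382488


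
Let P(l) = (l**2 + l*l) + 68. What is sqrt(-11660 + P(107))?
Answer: sqrt(11306) ≈ 106.33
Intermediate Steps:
P(l) = 68 + 2*l**2 (P(l) = (l**2 + l**2) + 68 = 2*l**2 + 68 = 68 + 2*l**2)
sqrt(-11660 + P(107)) = sqrt(-11660 + (68 + 2*107**2)) = sqrt(-11660 + (68 + 2*11449)) = sqrt(-11660 + (68 + 22898)) = sqrt(-11660 + 22966) = sqrt(11306)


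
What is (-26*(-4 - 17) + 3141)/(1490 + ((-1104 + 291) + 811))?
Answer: 1229/496 ≈ 2.4778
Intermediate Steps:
(-26*(-4 - 17) + 3141)/(1490 + ((-1104 + 291) + 811)) = (-26*(-21) + 3141)/(1490 + (-813 + 811)) = (546 + 3141)/(1490 - 2) = 3687/1488 = 3687*(1/1488) = 1229/496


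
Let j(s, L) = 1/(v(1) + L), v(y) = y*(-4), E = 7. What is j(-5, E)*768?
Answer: 256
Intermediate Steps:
v(y) = -4*y
j(s, L) = 1/(-4 + L) (j(s, L) = 1/(-4*1 + L) = 1/(-4 + L))
j(-5, E)*768 = 768/(-4 + 7) = 768/3 = (⅓)*768 = 256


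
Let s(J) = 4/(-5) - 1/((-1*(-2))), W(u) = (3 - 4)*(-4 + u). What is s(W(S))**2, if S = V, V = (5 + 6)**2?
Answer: 169/100 ≈ 1.6900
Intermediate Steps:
V = 121 (V = 11**2 = 121)
S = 121
W(u) = 4 - u (W(u) = -(-4 + u) = 4 - u)
s(J) = -13/10 (s(J) = 4*(-1/5) - 1/2 = -4/5 - 1*1/2 = -4/5 - 1/2 = -13/10)
s(W(S))**2 = (-13/10)**2 = 169/100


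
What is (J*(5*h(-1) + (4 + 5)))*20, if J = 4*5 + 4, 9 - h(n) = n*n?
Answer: 23520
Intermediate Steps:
h(n) = 9 - n² (h(n) = 9 - n*n = 9 - n²)
J = 24 (J = 20 + 4 = 24)
(J*(5*h(-1) + (4 + 5)))*20 = (24*(5*(9 - 1*(-1)²) + (4 + 5)))*20 = (24*(5*(9 - 1*1) + 9))*20 = (24*(5*(9 - 1) + 9))*20 = (24*(5*8 + 9))*20 = (24*(40 + 9))*20 = (24*49)*20 = 1176*20 = 23520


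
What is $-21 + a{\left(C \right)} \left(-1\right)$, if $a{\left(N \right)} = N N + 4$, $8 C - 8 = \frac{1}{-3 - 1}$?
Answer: $- \frac{26561}{1024} \approx -25.938$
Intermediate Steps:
$C = \frac{31}{32}$ ($C = 1 + \frac{1}{8 \left(-3 - 1\right)} = 1 + \frac{1}{8 \left(-4\right)} = 1 + \frac{1}{8} \left(- \frac{1}{4}\right) = 1 - \frac{1}{32} = \frac{31}{32} \approx 0.96875$)
$a{\left(N \right)} = 4 + N^{2}$ ($a{\left(N \right)} = N^{2} + 4 = 4 + N^{2}$)
$-21 + a{\left(C \right)} \left(-1\right) = -21 + \left(4 + \left(\frac{31}{32}\right)^{2}\right) \left(-1\right) = -21 + \left(4 + \frac{961}{1024}\right) \left(-1\right) = -21 + \frac{5057}{1024} \left(-1\right) = -21 - \frac{5057}{1024} = - \frac{26561}{1024}$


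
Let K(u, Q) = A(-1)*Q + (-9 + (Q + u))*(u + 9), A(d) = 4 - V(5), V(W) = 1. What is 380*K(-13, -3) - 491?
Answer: 34089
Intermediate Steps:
A(d) = 3 (A(d) = 4 - 1*1 = 4 - 1 = 3)
K(u, Q) = 3*Q + (9 + u)*(-9 + Q + u) (K(u, Q) = 3*Q + (-9 + (Q + u))*(u + 9) = 3*Q + (-9 + Q + u)*(9 + u) = 3*Q + (9 + u)*(-9 + Q + u))
380*K(-13, -3) - 491 = 380*(-81 + (-13)² + 12*(-3) - 3*(-13)) - 491 = 380*(-81 + 169 - 36 + 39) - 491 = 380*91 - 491 = 34580 - 491 = 34089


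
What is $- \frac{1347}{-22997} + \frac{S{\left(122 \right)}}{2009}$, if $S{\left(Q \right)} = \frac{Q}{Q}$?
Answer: $\frac{2729120}{46200973} \approx 0.059071$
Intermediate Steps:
$S{\left(Q \right)} = 1$
$- \frac{1347}{-22997} + \frac{S{\left(122 \right)}}{2009} = - \frac{1347}{-22997} + 1 \cdot \frac{1}{2009} = \left(-1347\right) \left(- \frac{1}{22997}\right) + 1 \cdot \frac{1}{2009} = \frac{1347}{22997} + \frac{1}{2009} = \frac{2729120}{46200973}$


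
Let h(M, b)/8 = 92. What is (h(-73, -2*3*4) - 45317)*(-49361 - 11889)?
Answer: 2730586250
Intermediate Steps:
h(M, b) = 736 (h(M, b) = 8*92 = 736)
(h(-73, -2*3*4) - 45317)*(-49361 - 11889) = (736 - 45317)*(-49361 - 11889) = -44581*(-61250) = 2730586250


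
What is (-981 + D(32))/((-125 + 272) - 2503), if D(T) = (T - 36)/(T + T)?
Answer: 15697/37696 ≈ 0.41641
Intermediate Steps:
D(T) = (-36 + T)/(2*T) (D(T) = (-36 + T)/((2*T)) = (-36 + T)*(1/(2*T)) = (-36 + T)/(2*T))
(-981 + D(32))/((-125 + 272) - 2503) = (-981 + (1/2)*(-36 + 32)/32)/((-125 + 272) - 2503) = (-981 + (1/2)*(1/32)*(-4))/(147 - 2503) = (-981 - 1/16)/(-2356) = -15697/16*(-1/2356) = 15697/37696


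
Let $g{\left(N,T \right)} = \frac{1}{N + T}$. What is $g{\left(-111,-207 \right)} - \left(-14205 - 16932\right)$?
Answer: $\frac{9901565}{318} \approx 31137.0$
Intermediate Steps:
$g{\left(-111,-207 \right)} - \left(-14205 - 16932\right) = \frac{1}{-111 - 207} - \left(-14205 - 16932\right) = \frac{1}{-318} - -31137 = - \frac{1}{318} + 31137 = \frac{9901565}{318}$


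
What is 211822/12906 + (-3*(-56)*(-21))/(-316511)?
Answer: 33544762705/2042445483 ≈ 16.424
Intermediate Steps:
211822/12906 + (-3*(-56)*(-21))/(-316511) = 211822*(1/12906) + (168*(-21))*(-1/316511) = 105911/6453 - 3528*(-1/316511) = 105911/6453 + 3528/316511 = 33544762705/2042445483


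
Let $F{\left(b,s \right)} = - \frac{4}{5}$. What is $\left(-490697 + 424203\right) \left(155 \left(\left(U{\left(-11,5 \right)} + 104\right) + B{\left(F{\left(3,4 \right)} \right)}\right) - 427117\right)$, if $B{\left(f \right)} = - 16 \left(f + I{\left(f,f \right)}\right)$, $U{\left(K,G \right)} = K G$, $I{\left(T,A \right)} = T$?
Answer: $27631847676$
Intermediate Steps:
$U{\left(K,G \right)} = G K$
$F{\left(b,s \right)} = - \frac{4}{5}$ ($F{\left(b,s \right)} = \left(-4\right) \frac{1}{5} = - \frac{4}{5}$)
$B{\left(f \right)} = - 32 f$ ($B{\left(f \right)} = - 16 \left(f + f\right) = - 16 \cdot 2 f = - 32 f$)
$\left(-490697 + 424203\right) \left(155 \left(\left(U{\left(-11,5 \right)} + 104\right) + B{\left(F{\left(3,4 \right)} \right)}\right) - 427117\right) = \left(-490697 + 424203\right) \left(155 \left(\left(5 \left(-11\right) + 104\right) - - \frac{128}{5}\right) - 427117\right) = - 66494 \left(155 \left(\left(-55 + 104\right) + \frac{128}{5}\right) - 427117\right) = - 66494 \left(155 \left(49 + \frac{128}{5}\right) - 427117\right) = - 66494 \left(155 \cdot \frac{373}{5} - 427117\right) = - 66494 \left(11563 - 427117\right) = \left(-66494\right) \left(-415554\right) = 27631847676$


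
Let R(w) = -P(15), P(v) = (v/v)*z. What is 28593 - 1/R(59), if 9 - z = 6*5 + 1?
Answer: 629045/22 ≈ 28593.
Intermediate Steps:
z = -22 (z = 9 - (6*5 + 1) = 9 - (30 + 1) = 9 - 1*31 = 9 - 31 = -22)
P(v) = -22 (P(v) = (v/v)*(-22) = 1*(-22) = -22)
R(w) = 22 (R(w) = -1*(-22) = 22)
28593 - 1/R(59) = 28593 - 1/22 = 629045/22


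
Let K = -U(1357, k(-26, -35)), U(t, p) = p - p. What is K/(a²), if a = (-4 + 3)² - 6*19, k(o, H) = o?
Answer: 0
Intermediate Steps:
U(t, p) = 0
K = 0 (K = -1*0 = 0)
a = -113 (a = (-1)² - 114 = 1 - 114 = -113)
K/(a²) = 0/((-113)²) = 0/12769 = 0*(1/12769) = 0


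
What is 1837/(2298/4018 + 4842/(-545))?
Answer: -2011340485/9101373 ≈ -220.99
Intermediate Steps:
1837/(2298/4018 + 4842/(-545)) = 1837/(2298*(1/4018) + 4842*(-1/545)) = 1837/(1149/2009 - 4842/545) = 1837/(-9101373/1094905) = 1837*(-1094905/9101373) = -2011340485/9101373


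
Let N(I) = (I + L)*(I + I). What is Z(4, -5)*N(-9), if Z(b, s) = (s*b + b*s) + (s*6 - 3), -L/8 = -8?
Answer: 72270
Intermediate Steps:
L = 64 (L = -8*(-8) = 64)
Z(b, s) = -3 + 6*s + 2*b*s (Z(b, s) = (b*s + b*s) + (6*s - 3) = 2*b*s + (-3 + 6*s) = -3 + 6*s + 2*b*s)
N(I) = 2*I*(64 + I) (N(I) = (I + 64)*(I + I) = (64 + I)*(2*I) = 2*I*(64 + I))
Z(4, -5)*N(-9) = (-3 + 6*(-5) + 2*4*(-5))*(2*(-9)*(64 - 9)) = (-3 - 30 - 40)*(2*(-9)*55) = -73*(-990) = 72270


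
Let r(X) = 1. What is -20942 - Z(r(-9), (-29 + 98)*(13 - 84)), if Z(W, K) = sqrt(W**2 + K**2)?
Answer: -20942 - sqrt(24000202) ≈ -25841.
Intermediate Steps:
Z(W, K) = sqrt(K**2 + W**2)
-20942 - Z(r(-9), (-29 + 98)*(13 - 84)) = -20942 - sqrt(((-29 + 98)*(13 - 84))**2 + 1**2) = -20942 - sqrt((69*(-71))**2 + 1) = -20942 - sqrt((-4899)**2 + 1) = -20942 - sqrt(24000201 + 1) = -20942 - sqrt(24000202)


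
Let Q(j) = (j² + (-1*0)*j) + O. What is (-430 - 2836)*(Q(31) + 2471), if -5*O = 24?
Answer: -55966176/5 ≈ -1.1193e+7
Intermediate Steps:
O = -24/5 (O = -⅕*24 = -24/5 ≈ -4.8000)
Q(j) = -24/5 + j² (Q(j) = (j² + (-1*0)*j) - 24/5 = (j² + 0*j) - 24/5 = (j² + 0) - 24/5 = j² - 24/5 = -24/5 + j²)
(-430 - 2836)*(Q(31) + 2471) = (-430 - 2836)*((-24/5 + 31²) + 2471) = -3266*((-24/5 + 961) + 2471) = -3266*(4781/5 + 2471) = -3266*17136/5 = -55966176/5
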